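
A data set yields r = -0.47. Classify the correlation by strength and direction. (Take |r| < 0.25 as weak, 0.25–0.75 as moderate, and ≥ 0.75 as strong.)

r = -0.47 < 0 so the relationship is negative.
|r| = 0.47, which falls in the moderate range.

moderate negative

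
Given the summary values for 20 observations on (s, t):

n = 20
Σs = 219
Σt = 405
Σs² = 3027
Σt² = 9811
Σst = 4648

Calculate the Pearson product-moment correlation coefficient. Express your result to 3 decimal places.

0.212

r = (nΣst − ΣsΣt) / √[(nΣs² − (Σs)²)(nΣt² − (Σt)²)]
Numerator: 20×4648 − 219×405 = 4265
Denominator: √[(60540 − 47961)(196220 − 164025)] = √[12579 × 32195] = 20124.1374
r = 4265 / 20124.1374 ≈ 0.212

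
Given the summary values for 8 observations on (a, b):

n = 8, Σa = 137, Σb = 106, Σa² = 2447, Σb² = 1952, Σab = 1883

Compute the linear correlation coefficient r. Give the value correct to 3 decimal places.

0.288

r = (nΣab − ΣaΣb) / √[(nΣa² − (Σa)²)(nΣb² − (Σb)²)]
Numerator: 8×1883 − 137×106 = 542
Denominator: √[(19576 − 18769)(15616 − 11236)] = √[807 × 4380] = 1880.0691
r = 542 / 1880.0691 ≈ 0.288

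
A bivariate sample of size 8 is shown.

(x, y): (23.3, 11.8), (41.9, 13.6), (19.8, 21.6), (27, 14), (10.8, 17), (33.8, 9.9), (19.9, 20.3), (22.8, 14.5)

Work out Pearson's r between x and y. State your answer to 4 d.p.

-0.5726

n = 8, Σx = 199.3, Σy = 122.7, Σx² = 5594.47, Σy² = 1996.11, Σxy = 2903.25
nΣxy − ΣxΣy = 23226 − 24454.11 = -1228.11
nΣx² − (Σx)² = 44755.76 − 39720.49 = 5035.27; nΣy² − (Σy)² = 15968.88 − 15055.29 = 913.59
r = -1228.11 / √(5035.27 × 913.59) = -1228.11 / 2144.8012 ≈ -0.5726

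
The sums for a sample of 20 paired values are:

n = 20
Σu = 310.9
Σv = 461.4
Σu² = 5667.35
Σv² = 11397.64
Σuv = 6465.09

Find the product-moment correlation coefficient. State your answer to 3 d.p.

-0.892

r = (nΣuv − ΣuΣv) / √[(nΣu² − (Σu)²)(nΣv² − (Σv)²)]
Numerator: 20×6465.09 − 310.9×461.4 = -14147.46
Denominator: √[(113347 − 96658.81)(227952.8 − 212889.96)] = √[16688.19 × 15062.84] = 15854.7007
r = -14147.46 / 15854.7007 ≈ -0.892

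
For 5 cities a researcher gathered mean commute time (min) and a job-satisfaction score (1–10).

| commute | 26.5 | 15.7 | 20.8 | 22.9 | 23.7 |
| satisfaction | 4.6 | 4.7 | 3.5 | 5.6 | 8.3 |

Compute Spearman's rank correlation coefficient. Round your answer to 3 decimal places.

0.200

Rank commute: 5, 1, 2, 3, 4
Rank satisfaction: 2, 3, 1, 4, 5
d = rank(commute) − rank(satisfaction): 3, -2, 1, -1, -1; Σd² = 16
ρ = 1 − 6Σd² / [n(n²−1)] = 1 − 6×16 / (5×24) = 1 − 96/120 ≈ 0.200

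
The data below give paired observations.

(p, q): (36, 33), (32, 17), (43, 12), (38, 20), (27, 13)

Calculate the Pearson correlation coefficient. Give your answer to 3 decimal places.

0.073

n = 5, Σp = 176, Σq = 95, Σp² = 6342, Σq² = 2091, Σpq = 3359
nΣpq − ΣpΣq = 16795 − 16720 = 75
nΣp² − (Σp)² = 31710 − 30976 = 734; nΣq² − (Σq)² = 10455 − 9025 = 1430
r = 75 / √(734 × 1430) = 75 / 1024.5096 ≈ 0.073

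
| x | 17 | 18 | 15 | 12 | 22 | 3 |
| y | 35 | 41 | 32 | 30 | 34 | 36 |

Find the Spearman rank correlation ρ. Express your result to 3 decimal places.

Rank x: 4, 5, 3, 2, 6, 1
Rank y: 4, 6, 2, 1, 3, 5
d = rank(x) − rank(y): 0, -1, 1, 1, 3, -4; Σd² = 28
ρ = 1 − 6Σd² / [n(n²−1)] = 1 − 6×28 / (6×35) = 1 − 168/210 ≈ 0.200

0.200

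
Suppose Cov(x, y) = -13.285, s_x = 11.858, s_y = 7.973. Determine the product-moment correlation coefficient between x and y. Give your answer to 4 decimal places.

r = Cov(x,y) / (s_x · s_y) = -13.285 / (11.858 × 7.973)
  = -13.285 / 94.5438 ≈ -0.1405

-0.1405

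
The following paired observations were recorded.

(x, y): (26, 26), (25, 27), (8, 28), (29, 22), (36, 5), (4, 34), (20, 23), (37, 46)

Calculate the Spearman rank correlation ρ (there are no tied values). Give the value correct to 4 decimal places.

-0.2619

Rank x: 5, 4, 2, 6, 7, 1, 3, 8
Rank y: 4, 5, 6, 2, 1, 7, 3, 8
d = rank(x) − rank(y): 1, -1, -4, 4, 6, -6, 0, 0; Σd² = 106
ρ = 1 − 6Σd² / [n(n²−1)] = 1 − 6×106 / (8×63) = 1 − 636/504 ≈ -0.2619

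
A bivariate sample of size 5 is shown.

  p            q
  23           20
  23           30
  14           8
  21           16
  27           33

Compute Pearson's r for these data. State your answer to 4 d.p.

n = 5, Σp = 108, Σq = 107, Σp² = 2424, Σq² = 2709, Σpq = 2489
nΣpq − ΣpΣq = 12445 − 11556 = 889
nΣp² − (Σp)² = 12120 − 11664 = 456; nΣq² − (Σq)² = 13545 − 11449 = 2096
r = 889 / √(456 × 2096) = 889 / 977.6380 ≈ 0.9093

0.9093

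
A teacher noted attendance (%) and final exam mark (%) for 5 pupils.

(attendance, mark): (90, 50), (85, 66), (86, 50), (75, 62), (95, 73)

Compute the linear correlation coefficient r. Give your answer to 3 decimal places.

0.163

n = 5, Σx = 431, Σy = 301, Σx² = 37371, Σy² = 18529, Σxy = 25995
nΣxy − ΣxΣy = 129975 − 129731 = 244
nΣx² − (Σx)² = 186855 − 185761 = 1094; nΣy² − (Σy)² = 92645 − 90601 = 2044
r = 244 / √(1094 × 2044) = 244 / 1495.3715 ≈ 0.163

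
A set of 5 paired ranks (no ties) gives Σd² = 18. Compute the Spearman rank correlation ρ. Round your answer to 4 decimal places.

0.1000

ρ = 1 − 6Σd² / [n(n²−1)] = 1 − 6×18 / (5×24)
  = 1 − 108/120 = 1 − 0.90000 ≈ 0.1000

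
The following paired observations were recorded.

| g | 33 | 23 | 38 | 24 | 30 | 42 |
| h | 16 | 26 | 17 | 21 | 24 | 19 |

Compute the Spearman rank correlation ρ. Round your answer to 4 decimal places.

-0.7143

Rank g: 4, 1, 5, 2, 3, 6
Rank h: 1, 6, 2, 4, 5, 3
d = rank(g) − rank(h): 3, -5, 3, -2, -2, 3; Σd² = 60
ρ = 1 − 6Σd² / [n(n²−1)] = 1 − 6×60 / (6×35) = 1 − 360/210 ≈ -0.7143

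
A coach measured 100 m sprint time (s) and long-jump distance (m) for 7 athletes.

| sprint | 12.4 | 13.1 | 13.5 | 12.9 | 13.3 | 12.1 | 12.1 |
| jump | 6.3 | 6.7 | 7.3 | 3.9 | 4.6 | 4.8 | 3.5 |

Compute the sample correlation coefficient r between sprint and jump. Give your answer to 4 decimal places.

0.5033

n = 7, Σx = 89.4, Σy = 37.1, Σx² = 1143.74, Σy² = 209.53, Σxy = 476.36
nΣxy − ΣxΣy = 3334.52 − 3316.74 = 17.78
nΣx² − (Σx)² = 8006.18 − 7992.36 = 13.82; nΣy² − (Σy)² = 1466.71 − 1376.41 = 90.3
r = 17.78 / √(13.82 × 90.3) = 17.78 / 35.3263 ≈ 0.5033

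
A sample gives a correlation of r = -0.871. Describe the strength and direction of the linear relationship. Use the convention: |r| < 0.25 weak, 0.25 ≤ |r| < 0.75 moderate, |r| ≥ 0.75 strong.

r = -0.871 < 0 so the relationship is negative.
|r| = 0.871, which falls in the strong range.

strong negative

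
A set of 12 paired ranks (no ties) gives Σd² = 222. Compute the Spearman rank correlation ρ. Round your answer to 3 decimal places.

ρ = 1 − 6Σd² / [n(n²−1)] = 1 − 6×222 / (12×143)
  = 1 − 1332/1716 = 1 − 0.7762 ≈ 0.224

0.224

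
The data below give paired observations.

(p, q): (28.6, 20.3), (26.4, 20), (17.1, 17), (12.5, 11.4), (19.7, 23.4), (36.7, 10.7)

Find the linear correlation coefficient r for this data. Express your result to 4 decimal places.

-0.0903

n = 6, Σp = 141, Σq = 102.8, Σp² = 3698.56, Σq² = 1893.1, Σpq = 2395.45
nΣpq − ΣpΣq = 14372.7 − 14494.8 = -122.1
nΣp² − (Σp)² = 22191.36 − 19881 = 2310.36; nΣq² − (Σq)² = 11358.6 − 10567.84 = 790.76
r = -122.1 / √(2310.36 × 790.76) = -122.1 / 1351.6435 ≈ -0.0903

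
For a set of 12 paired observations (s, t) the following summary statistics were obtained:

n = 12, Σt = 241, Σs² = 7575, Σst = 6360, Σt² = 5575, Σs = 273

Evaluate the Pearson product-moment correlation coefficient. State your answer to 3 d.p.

0.876

r = (nΣst − ΣsΣt) / √[(nΣs² − (Σs)²)(nΣt² − (Σt)²)]
Numerator: 12×6360 − 273×241 = 10527
Denominator: √[(90900 − 74529)(66900 − 58081)] = √[16371 × 8819] = 12015.6502
r = 10527 / 12015.6502 ≈ 0.876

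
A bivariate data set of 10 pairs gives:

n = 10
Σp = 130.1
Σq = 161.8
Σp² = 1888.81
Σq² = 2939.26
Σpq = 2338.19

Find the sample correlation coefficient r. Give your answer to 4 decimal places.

r = (nΣpq − ΣpΣq) / √[(nΣp² − (Σp)²)(nΣq² − (Σq)²)]
Numerator: 10×2338.19 − 130.1×161.8 = 2331.72
Denominator: √[(18888.1 − 16926.01)(29392.6 − 26179.24)] = √[1962.09 × 3213.36] = 2510.9563
r = 2331.72 / 2510.9563 ≈ 0.9286

0.9286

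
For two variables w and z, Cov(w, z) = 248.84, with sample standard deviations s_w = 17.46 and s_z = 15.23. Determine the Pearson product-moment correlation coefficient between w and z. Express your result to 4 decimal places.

0.9358

r = Cov(w,z) / (s_w · s_z) = 248.84 / (17.46 × 15.23)
  = 248.84 / 265.9158 ≈ 0.9358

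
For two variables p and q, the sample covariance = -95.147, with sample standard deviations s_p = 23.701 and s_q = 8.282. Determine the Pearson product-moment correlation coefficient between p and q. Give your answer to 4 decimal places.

r = Cov(p,q) / (s_p · s_q) = -95.147 / (23.701 × 8.282)
  = -95.147 / 196.2917 ≈ -0.4847

-0.4847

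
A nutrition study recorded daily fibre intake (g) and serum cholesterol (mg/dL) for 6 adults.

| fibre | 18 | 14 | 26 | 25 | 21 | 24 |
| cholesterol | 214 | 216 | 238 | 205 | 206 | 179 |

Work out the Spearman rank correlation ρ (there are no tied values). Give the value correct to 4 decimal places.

Rank fibre: 2, 1, 6, 5, 3, 4
Rank cholesterol: 4, 5, 6, 2, 3, 1
d = rank(fibre) − rank(cholesterol): -2, -4, 0, 3, 0, 3; Σd² = 38
ρ = 1 − 6Σd² / [n(n²−1)] = 1 − 6×38 / (6×35) = 1 − 228/210 ≈ -0.0857

-0.0857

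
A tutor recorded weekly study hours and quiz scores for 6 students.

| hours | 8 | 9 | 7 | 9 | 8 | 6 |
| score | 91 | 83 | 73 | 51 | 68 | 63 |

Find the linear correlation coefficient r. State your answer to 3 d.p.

0.078

n = 6, Σx = 47, Σy = 429, Σx² = 375, Σy² = 31693, Σxy = 3367
nΣxy − ΣxΣy = 20202 − 20163 = 39
nΣx² − (Σx)² = 2250 − 2209 = 41; nΣy² − (Σy)² = 190158 − 184041 = 6117
r = 39 / √(41 × 6117) = 39 / 500.7964 ≈ 0.078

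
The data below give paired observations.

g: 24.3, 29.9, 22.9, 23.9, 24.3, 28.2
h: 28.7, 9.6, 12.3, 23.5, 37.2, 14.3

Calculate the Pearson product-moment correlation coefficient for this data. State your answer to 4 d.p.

-0.5224

n = 6, Σg = 153.5, Σh = 125.6, Σg² = 3965.85, Σh² = 3207.72, Σgh = 3134.99
nΣgh − ΣgΣh = 18809.94 − 19279.6 = -469.66
nΣg² − (Σg)² = 23795.1 − 23562.25 = 232.85; nΣh² − (Σh)² = 19246.32 − 15775.36 = 3470.96
r = -469.66 / √(232.85 × 3470.96) = -469.66 / 899.0067 ≈ -0.5224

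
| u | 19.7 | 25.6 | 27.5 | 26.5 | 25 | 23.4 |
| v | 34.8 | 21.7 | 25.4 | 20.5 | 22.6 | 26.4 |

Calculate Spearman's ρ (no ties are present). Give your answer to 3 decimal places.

Rank u: 1, 4, 6, 5, 3, 2
Rank v: 6, 2, 4, 1, 3, 5
d = rank(u) − rank(v): -5, 2, 2, 4, 0, -3; Σd² = 58
ρ = 1 − 6Σd² / [n(n²−1)] = 1 − 6×58 / (6×35) = 1 − 348/210 ≈ -0.657

-0.657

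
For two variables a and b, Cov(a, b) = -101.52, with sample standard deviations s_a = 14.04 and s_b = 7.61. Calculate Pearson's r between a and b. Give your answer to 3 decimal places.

r = Cov(a,b) / (s_a · s_b) = -101.52 / (14.04 × 7.61)
  = -101.52 / 106.8444 ≈ -0.950

-0.950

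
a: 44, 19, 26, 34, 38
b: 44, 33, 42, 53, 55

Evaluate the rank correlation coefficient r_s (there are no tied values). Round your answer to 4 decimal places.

Rank a: 5, 1, 2, 3, 4
Rank b: 3, 1, 2, 4, 5
d = rank(a) − rank(b): 2, 0, 0, -1, -1; Σd² = 6
ρ = 1 − 6Σd² / [n(n²−1)] = 1 − 6×6 / (5×24) = 1 − 36/120 ≈ 0.7000

0.7000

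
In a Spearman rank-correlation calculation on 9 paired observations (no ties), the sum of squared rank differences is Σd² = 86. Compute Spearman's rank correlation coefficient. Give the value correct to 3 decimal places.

0.283

ρ = 1 − 6Σd² / [n(n²−1)] = 1 − 6×86 / (9×80)
  = 1 − 516/720 = 1 − 0.7167 ≈ 0.283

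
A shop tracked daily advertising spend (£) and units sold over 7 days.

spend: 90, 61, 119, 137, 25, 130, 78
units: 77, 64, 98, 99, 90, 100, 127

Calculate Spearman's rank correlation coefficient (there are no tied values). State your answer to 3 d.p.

0.464

Rank spend: 4, 2, 5, 7, 1, 6, 3
Rank units: 2, 1, 4, 5, 3, 6, 7
d = rank(spend) − rank(units): 2, 1, 1, 2, -2, 0, -4; Σd² = 30
ρ = 1 − 6Σd² / [n(n²−1)] = 1 − 6×30 / (7×48) = 1 − 180/336 ≈ 0.464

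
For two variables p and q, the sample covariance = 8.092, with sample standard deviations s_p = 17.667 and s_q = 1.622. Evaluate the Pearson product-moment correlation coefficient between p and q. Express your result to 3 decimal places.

r = Cov(p,q) / (s_p · s_q) = 8.092 / (17.667 × 1.622)
  = 8.092 / 28.6559 ≈ 0.282

0.282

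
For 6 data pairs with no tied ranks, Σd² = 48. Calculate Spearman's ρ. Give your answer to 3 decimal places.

-0.371

ρ = 1 − 6Σd² / [n(n²−1)] = 1 − 6×48 / (6×35)
  = 1 − 288/210 = 1 − 1.3714 ≈ -0.371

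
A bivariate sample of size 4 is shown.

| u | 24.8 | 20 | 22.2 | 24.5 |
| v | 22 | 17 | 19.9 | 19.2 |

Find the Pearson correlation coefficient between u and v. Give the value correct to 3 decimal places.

0.811

n = 4, Σu = 91.5, Σv = 78.1, Σu² = 2108.13, Σv² = 1537.65, Σuv = 1797.78
nΣuv − ΣuΣv = 7191.12 − 7146.15 = 44.97
nΣu² − (Σu)² = 8432.52 − 8372.25 = 60.27; nΣv² − (Σv)² = 6150.6 − 6099.61 = 50.99
r = 44.97 / √(60.27 × 50.99) = 44.97 / 55.4362 ≈ 0.811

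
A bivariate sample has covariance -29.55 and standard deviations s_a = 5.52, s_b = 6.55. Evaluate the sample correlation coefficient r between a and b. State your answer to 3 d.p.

r = Cov(a,b) / (s_a · s_b) = -29.55 / (5.52 × 6.55)
  = -29.55 / 36.1560 ≈ -0.817

-0.817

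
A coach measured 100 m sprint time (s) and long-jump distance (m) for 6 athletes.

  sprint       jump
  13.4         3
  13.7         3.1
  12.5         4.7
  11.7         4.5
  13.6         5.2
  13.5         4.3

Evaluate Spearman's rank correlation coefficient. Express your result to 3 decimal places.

Rank sprint: 3, 6, 2, 1, 5, 4
Rank jump: 1, 2, 5, 4, 6, 3
d = rank(sprint) − rank(jump): 2, 4, -3, -3, -1, 1; Σd² = 40
ρ = 1 − 6Σd² / [n(n²−1)] = 1 − 6×40 / (6×35) = 1 − 240/210 ≈ -0.143

-0.143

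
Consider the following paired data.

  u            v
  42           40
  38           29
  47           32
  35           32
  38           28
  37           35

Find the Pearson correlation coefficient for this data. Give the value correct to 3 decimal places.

0.244

n = 6, Σu = 237, Σv = 196, Σu² = 9455, Σv² = 6498, Σuv = 7765
nΣuv − ΣuΣv = 46590 − 46452 = 138
nΣu² − (Σu)² = 56730 − 56169 = 561; nΣv² − (Σv)² = 38988 − 38416 = 572
r = 138 / √(561 × 572) = 138 / 566.4733 ≈ 0.244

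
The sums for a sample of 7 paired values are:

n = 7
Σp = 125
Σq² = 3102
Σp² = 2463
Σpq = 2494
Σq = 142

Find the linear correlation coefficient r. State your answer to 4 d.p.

r = (nΣpq − ΣpΣq) / √[(nΣp² − (Σp)²)(nΣq² − (Σq)²)]
Numerator: 7×2494 − 125×142 = -292
Denominator: √[(17241 − 15625)(21714 − 20164)] = √[1616 × 1550] = 1582.6560
r = -292 / 1582.6560 ≈ -0.1845

-0.1845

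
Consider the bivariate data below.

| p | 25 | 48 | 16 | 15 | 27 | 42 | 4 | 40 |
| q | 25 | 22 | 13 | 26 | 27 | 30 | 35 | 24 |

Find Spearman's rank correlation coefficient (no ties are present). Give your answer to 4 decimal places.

Rank p: 4, 8, 3, 2, 5, 7, 1, 6
Rank q: 4, 2, 1, 5, 6, 7, 8, 3
d = rank(p) − rank(q): 0, 6, 2, -3, -1, 0, -7, 3; Σd² = 108
ρ = 1 − 6Σd² / [n(n²−1)] = 1 − 6×108 / (8×63) = 1 − 648/504 ≈ -0.2857

-0.2857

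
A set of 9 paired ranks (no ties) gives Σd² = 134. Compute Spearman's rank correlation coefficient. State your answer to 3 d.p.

ρ = 1 − 6Σd² / [n(n²−1)] = 1 − 6×134 / (9×80)
  = 1 − 804/720 = 1 − 1.1167 ≈ -0.117

-0.117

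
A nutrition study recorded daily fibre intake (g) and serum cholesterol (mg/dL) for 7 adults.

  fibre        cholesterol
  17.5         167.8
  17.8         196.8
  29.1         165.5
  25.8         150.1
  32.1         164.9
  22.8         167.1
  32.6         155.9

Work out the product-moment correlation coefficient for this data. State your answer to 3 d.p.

-0.610

n = 7, Σx = 177.7, Σy = 1168.1, Σx² = 4748.55, Σy² = 196226.57, Σxy = 29313.68
nΣxy − ΣxΣy = 205195.76 − 207571.37 = -2375.61
nΣx² − (Σx)² = 33239.85 − 31577.29 = 1662.56; nΣy² − (Σy)² = 1373585.99 − 1364457.61 = 9128.38
r = -2375.61 / √(1662.56 × 9128.38) = -2375.61 / 3895.7001 ≈ -0.610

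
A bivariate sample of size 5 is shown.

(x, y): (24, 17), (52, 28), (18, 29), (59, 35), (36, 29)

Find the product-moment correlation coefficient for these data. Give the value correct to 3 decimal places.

0.605

n = 5, Σx = 189, Σy = 138, Σx² = 8381, Σy² = 3980, Σxy = 5495
nΣxy − ΣxΣy = 27475 − 26082 = 1393
nΣx² − (Σx)² = 41905 − 35721 = 6184; nΣy² − (Σy)² = 19900 − 19044 = 856
r = 1393 / √(6184 × 856) = 1393 / 2300.7616 ≈ 0.605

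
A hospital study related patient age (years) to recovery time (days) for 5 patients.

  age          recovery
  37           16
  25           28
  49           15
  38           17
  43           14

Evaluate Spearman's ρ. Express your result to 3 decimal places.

Rank age: 2, 1, 5, 3, 4
Rank recovery: 3, 5, 2, 4, 1
d = rank(age) − rank(recovery): -1, -4, 3, -1, 3; Σd² = 36
ρ = 1 − 6Σd² / [n(n²−1)] = 1 − 6×36 / (5×24) = 1 − 216/120 ≈ -0.800

-0.800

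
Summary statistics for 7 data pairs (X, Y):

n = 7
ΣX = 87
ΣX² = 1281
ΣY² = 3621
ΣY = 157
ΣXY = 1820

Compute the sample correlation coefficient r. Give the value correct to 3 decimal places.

-0.930

r = (nΣXY − ΣXΣY) / √[(nΣX² − (ΣX)²)(nΣY² − (ΣY)²)]
Numerator: 7×1820 − 87×157 = -919
Denominator: √[(8967 − 7569)(25347 − 24649)] = √[1398 × 698] = 987.8279
r = -919 / 987.8279 ≈ -0.930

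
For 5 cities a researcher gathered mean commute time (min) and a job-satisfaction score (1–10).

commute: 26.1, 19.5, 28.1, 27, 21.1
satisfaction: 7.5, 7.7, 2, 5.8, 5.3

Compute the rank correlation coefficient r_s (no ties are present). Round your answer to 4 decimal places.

Rank commute: 3, 1, 5, 4, 2
Rank satisfaction: 4, 5, 1, 3, 2
d = rank(commute) − rank(satisfaction): -1, -4, 4, 1, 0; Σd² = 34
ρ = 1 − 6Σd² / [n(n²−1)] = 1 − 6×34 / (5×24) = 1 − 204/120 ≈ -0.7000

-0.7000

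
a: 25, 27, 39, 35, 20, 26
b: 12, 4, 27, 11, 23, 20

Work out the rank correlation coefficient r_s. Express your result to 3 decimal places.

Rank a: 2, 4, 6, 5, 1, 3
Rank b: 3, 1, 6, 2, 5, 4
d = rank(a) − rank(b): -1, 3, 0, 3, -4, -1; Σd² = 36
ρ = 1 − 6Σd² / [n(n²−1)] = 1 − 6×36 / (6×35) = 1 − 216/210 ≈ -0.029

-0.029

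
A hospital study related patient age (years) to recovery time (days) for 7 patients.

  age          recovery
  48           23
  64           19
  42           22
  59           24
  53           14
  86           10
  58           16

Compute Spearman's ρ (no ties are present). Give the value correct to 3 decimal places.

-0.393

Rank age: 2, 6, 1, 5, 3, 7, 4
Rank recovery: 6, 4, 5, 7, 2, 1, 3
d = rank(age) − rank(recovery): -4, 2, -4, -2, 1, 6, 1; Σd² = 78
ρ = 1 − 6Σd² / [n(n²−1)] = 1 − 6×78 / (7×48) = 1 − 468/336 ≈ -0.393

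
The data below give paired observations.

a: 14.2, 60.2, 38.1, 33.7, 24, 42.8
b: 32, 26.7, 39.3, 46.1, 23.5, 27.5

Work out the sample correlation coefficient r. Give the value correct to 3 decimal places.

n = 6, Σa = 213, Σb = 195.1, Σa² = 8820.82, Σb² = 6715.09, Σab = 6853.64
nΣab − ΣaΣb = 41121.84 − 41556.3 = -434.46
nΣa² − (Σa)² = 52924.92 − 45369 = 7555.92; nΣb² − (Σb)² = 40290.54 − 38064.01 = 2226.53
r = -434.46 / √(7555.92 × 2226.53) = -434.46 / 4101.6439 ≈ -0.106

-0.106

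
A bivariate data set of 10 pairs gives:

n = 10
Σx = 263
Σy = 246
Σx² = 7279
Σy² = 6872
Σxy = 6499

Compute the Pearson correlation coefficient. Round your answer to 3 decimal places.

0.054

r = (nΣxy − ΣxΣy) / √[(nΣx² − (Σx)²)(nΣy² − (Σy)²)]
Numerator: 10×6499 − 263×246 = 292
Denominator: √[(72790 − 69169)(68720 − 60516)] = √[3621 × 8204] = 5450.3838
r = 292 / 5450.3838 ≈ 0.054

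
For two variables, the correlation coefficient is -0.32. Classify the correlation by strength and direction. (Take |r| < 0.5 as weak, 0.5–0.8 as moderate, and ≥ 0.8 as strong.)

r = -0.32 < 0 so the relationship is negative.
|r| = 0.32, which falls in the weak range.

weak negative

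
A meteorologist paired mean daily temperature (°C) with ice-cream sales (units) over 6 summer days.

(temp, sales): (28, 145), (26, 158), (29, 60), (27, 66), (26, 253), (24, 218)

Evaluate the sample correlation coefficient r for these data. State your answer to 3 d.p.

n = 6, Σx = 160, Σy = 900, Σx² = 4282, Σy² = 165478, Σxy = 23500
nΣxy − ΣxΣy = 141000 − 144000 = -3000
nΣx² − (Σx)² = 25692 − 25600 = 92; nΣy² − (Σy)² = 992868 − 810000 = 182868
r = -3000 / √(92 × 182868) = -3000 / 4101.6894 ≈ -0.731

-0.731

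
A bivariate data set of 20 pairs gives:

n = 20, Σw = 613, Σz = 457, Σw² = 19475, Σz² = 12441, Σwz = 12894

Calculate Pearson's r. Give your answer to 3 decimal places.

-0.950

r = (nΣwz − ΣwΣz) / √[(nΣw² − (Σw)²)(nΣz² − (Σz)²)]
Numerator: 20×12894 − 613×457 = -22261
Denominator: √[(389500 − 375769)(248820 − 208849)] = √[13731 × 39971] = 23427.3729
r = -22261 / 23427.3729 ≈ -0.950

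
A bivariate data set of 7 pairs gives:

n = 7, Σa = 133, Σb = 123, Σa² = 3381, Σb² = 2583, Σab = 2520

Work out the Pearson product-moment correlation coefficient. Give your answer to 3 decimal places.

0.305

r = (nΣab − ΣaΣb) / √[(nΣa² − (Σa)²)(nΣb² − (Σb)²)]
Numerator: 7×2520 − 133×123 = 1281
Denominator: √[(23667 − 17689)(18081 − 15129)] = √[5978 × 2952] = 4200.8399
r = 1281 / 4200.8399 ≈ 0.305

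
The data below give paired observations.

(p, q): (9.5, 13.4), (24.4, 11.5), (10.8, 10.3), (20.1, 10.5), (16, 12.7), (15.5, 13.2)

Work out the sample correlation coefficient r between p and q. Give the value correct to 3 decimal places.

n = 6, Σp = 96.3, Σq = 71.6, Σp² = 1702.51, Σq² = 863.68, Σpq = 1137.99
nΣpq − ΣpΣq = 6827.94 − 6895.08 = -67.14
nΣp² − (Σp)² = 10215.06 − 9273.69 = 941.37; nΣq² − (Σq)² = 5182.08 − 5126.56 = 55.52
r = -67.14 / √(941.37 × 55.52) = -67.14 / 228.6151 ≈ -0.294

-0.294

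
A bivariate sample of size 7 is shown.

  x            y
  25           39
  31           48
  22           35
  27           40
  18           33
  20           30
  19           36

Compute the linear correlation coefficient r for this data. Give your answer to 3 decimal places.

0.910

n = 7, Σx = 162, Σy = 261, Σx² = 3884, Σy² = 9935, Σxy = 6191
nΣxy − ΣxΣy = 43337 − 42282 = 1055
nΣx² − (Σx)² = 27188 − 26244 = 944; nΣy² − (Σy)² = 69545 − 68121 = 1424
r = 1055 / √(944 × 1424) = 1055 / 1159.4205 ≈ 0.910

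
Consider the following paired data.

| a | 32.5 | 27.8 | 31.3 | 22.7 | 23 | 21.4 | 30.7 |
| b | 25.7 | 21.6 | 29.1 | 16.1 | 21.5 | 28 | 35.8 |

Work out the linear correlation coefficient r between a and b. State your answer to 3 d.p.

n = 7, Σa = 189.4, Σb = 177.8, Σa² = 5253.52, Σb² = 4760.96, Σab = 4904.79
nΣab − ΣaΣb = 34333.53 − 33675.32 = 658.21
nΣa² − (Σa)² = 36774.64 − 35872.36 = 902.28; nΣb² − (Σb)² = 33326.72 − 31612.84 = 1713.88
r = 658.21 / √(902.28 × 1713.88) = 658.21 / 1243.5432 ≈ 0.529

0.529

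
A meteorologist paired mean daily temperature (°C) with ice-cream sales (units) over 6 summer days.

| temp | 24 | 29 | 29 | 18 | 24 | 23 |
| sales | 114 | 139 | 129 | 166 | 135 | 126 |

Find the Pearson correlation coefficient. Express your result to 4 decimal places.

-0.5148

n = 6, Σx = 147, Σy = 809, Σx² = 3687, Σy² = 110615, Σxy = 19634
nΣxy − ΣxΣy = 117804 − 118923 = -1119
nΣx² − (Σx)² = 22122 − 21609 = 513; nΣy² − (Σy)² = 663690 − 654481 = 9209
r = -1119 / √(513 × 9209) = -1119 / 2173.5264 ≈ -0.5148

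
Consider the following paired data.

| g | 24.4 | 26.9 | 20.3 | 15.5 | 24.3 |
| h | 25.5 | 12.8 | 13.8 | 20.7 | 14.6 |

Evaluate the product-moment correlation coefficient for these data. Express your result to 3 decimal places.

n = 5, Σg = 111.4, Σh = 87.4, Σg² = 2561.8, Σh² = 1646.18, Σgh = 1922.29
nΣgh − ΣgΣh = 9611.45 − 9736.36 = -124.91
nΣg² − (Σg)² = 12809 − 12409.96 = 399.04; nΣh² − (Σh)² = 8230.9 − 7638.76 = 592.14
r = -124.91 / √(399.04 × 592.14) = -124.91 / 486.0942 ≈ -0.257

-0.257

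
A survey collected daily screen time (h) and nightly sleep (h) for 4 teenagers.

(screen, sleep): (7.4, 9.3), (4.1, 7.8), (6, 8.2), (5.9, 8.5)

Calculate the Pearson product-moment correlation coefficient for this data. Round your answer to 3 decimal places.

0.939

n = 4, Σx = 23.4, Σy = 33.8, Σx² = 142.38, Σy² = 286.82, Σxy = 200.15
nΣxy − ΣxΣy = 800.6 − 790.92 = 9.68
nΣx² − (Σx)² = 569.52 − 547.56 = 21.96; nΣy² − (Σy)² = 1147.28 − 1142.44 = 4.84
r = 9.68 / √(21.96 × 4.84) = 9.68 / 10.3095 ≈ 0.939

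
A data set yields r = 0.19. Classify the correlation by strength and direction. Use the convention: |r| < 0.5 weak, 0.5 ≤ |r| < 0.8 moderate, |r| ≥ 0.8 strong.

weak positive

r = 0.19 > 0 so the relationship is positive.
|r| = 0.19, which falls in the weak range.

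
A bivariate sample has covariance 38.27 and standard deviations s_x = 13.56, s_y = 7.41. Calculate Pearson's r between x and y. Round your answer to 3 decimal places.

r = Cov(x,y) / (s_x · s_y) = 38.27 / (13.56 × 7.41)
  = 38.27 / 100.4796 ≈ 0.381

0.381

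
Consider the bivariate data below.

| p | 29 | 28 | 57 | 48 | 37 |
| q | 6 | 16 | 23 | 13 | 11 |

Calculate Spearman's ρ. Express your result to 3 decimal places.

0.400

Rank p: 2, 1, 5, 4, 3
Rank q: 1, 4, 5, 3, 2
d = rank(p) − rank(q): 1, -3, 0, 1, 1; Σd² = 12
ρ = 1 − 6Σd² / [n(n²−1)] = 1 − 6×12 / (5×24) = 1 − 72/120 ≈ 0.400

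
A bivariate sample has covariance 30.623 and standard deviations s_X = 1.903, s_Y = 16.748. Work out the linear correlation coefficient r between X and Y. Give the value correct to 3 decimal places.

r = Cov(X,Y) / (s_X · s_Y) = 30.623 / (1.903 × 16.748)
  = 30.623 / 31.8714 ≈ 0.961

0.961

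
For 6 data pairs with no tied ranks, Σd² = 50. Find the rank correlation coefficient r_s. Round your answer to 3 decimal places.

ρ = 1 − 6Σd² / [n(n²−1)] = 1 − 6×50 / (6×35)
  = 1 − 300/210 = 1 − 1.4286 ≈ -0.429

-0.429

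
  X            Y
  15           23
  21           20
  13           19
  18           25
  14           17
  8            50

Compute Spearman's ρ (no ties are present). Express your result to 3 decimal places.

-0.086

Rank X: 4, 6, 2, 5, 3, 1
Rank Y: 4, 3, 2, 5, 1, 6
d = rank(X) − rank(Y): 0, 3, 0, 0, 2, -5; Σd² = 38
ρ = 1 − 6Σd² / [n(n²−1)] = 1 − 6×38 / (6×35) = 1 − 228/210 ≈ -0.086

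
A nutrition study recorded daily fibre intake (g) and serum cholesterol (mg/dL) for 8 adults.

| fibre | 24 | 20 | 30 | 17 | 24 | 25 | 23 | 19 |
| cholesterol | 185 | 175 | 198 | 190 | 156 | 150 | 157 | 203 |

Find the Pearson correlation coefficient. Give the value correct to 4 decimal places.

-0.1661

n = 8, Σx = 182, Σy = 1414, Σx² = 4256, Σy² = 252848, Σxy = 32072
nΣxy − ΣxΣy = 256576 − 257348 = -772
nΣx² − (Σx)² = 34048 − 33124 = 924; nΣy² − (Σy)² = 2022784 − 1999396 = 23388
r = -772 / √(924 × 23388) = -772 / 4648.7108 ≈ -0.1661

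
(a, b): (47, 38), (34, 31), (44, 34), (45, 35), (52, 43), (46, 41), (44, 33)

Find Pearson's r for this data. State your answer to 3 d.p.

0.837

n = 7, Σa = 312, Σb = 255, Σa² = 14082, Σb² = 9405, Σab = 11485
nΣab − ΣaΣb = 80395 − 79560 = 835
nΣa² − (Σa)² = 98574 − 97344 = 1230; nΣb² − (Σb)² = 65835 − 65025 = 810
r = 835 / √(1230 × 810) = 835 / 998.1483 ≈ 0.837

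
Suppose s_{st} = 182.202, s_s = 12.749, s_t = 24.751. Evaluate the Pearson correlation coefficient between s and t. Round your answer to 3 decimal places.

0.577

r = Cov(s,t) / (s_s · s_t) = 182.202 / (12.749 × 24.751)
  = 182.202 / 315.5505 ≈ 0.577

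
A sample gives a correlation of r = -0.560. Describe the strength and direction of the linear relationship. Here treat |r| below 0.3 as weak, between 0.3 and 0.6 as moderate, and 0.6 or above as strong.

r = -0.560 < 0 so the relationship is negative.
|r| = 0.560, which falls in the moderate range.

moderate negative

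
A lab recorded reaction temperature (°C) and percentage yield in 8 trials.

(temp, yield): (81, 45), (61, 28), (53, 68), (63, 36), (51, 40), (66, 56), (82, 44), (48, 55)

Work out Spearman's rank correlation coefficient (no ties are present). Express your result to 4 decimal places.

-0.0714

Rank temp: 7, 4, 3, 5, 2, 6, 8, 1
Rank yield: 5, 1, 8, 2, 3, 7, 4, 6
d = rank(temp) − rank(yield): 2, 3, -5, 3, -1, -1, 4, -5; Σd² = 90
ρ = 1 − 6Σd² / [n(n²−1)] = 1 − 6×90 / (8×63) = 1 − 540/504 ≈ -0.0714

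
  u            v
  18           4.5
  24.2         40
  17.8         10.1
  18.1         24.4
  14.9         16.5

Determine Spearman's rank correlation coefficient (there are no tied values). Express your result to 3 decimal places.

Rank u: 3, 5, 2, 4, 1
Rank v: 1, 5, 2, 4, 3
d = rank(u) − rank(v): 2, 0, 0, 0, -2; Σd² = 8
ρ = 1 − 6Σd² / [n(n²−1)] = 1 − 6×8 / (5×24) = 1 − 48/120 ≈ 0.600

0.600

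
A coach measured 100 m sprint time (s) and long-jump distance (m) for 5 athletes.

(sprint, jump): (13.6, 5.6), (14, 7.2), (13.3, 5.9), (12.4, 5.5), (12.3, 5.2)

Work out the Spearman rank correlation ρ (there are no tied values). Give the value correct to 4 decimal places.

0.9000

Rank sprint: 4, 5, 3, 2, 1
Rank jump: 3, 5, 4, 2, 1
d = rank(sprint) − rank(jump): 1, 0, -1, 0, 0; Σd² = 2
ρ = 1 − 6Σd² / [n(n²−1)] = 1 − 6×2 / (5×24) = 1 − 12/120 ≈ 0.9000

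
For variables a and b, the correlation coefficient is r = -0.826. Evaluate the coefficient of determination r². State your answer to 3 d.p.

0.682

r² = (-0.826)² = 0.682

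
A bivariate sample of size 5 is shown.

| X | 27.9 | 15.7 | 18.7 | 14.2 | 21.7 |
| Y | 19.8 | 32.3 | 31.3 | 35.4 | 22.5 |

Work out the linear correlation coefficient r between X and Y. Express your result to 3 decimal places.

n = 5, ΣX = 98.2, ΣY = 141.3, ΣX² = 2047.12, ΣY² = 4174.43, ΣXY = 2635.77
nΣXY − ΣXΣY = 13178.85 − 13875.66 = -696.81
nΣX² − (ΣX)² = 10235.6 − 9643.24 = 592.36; nΣY² − (ΣY)² = 20872.15 − 19965.69 = 906.46
r = -696.81 / √(592.36 × 906.46) = -696.81 / 732.7692 ≈ -0.951

-0.951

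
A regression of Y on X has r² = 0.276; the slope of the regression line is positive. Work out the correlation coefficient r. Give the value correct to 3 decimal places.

0.525

|r| = √0.276 = 0.525
The association is positive, so r = 0.525.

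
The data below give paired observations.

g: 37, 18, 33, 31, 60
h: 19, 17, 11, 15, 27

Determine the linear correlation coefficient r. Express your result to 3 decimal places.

n = 5, Σg = 179, Σh = 89, Σg² = 7343, Σh² = 1725, Σgh = 3457
nΣgh − ΣgΣh = 17285 − 15931 = 1354
nΣg² − (Σg)² = 36715 − 32041 = 4674; nΣh² − (Σh)² = 8625 − 7921 = 704
r = 1354 / √(4674 × 704) = 1354 / 1813.9724 ≈ 0.746

0.746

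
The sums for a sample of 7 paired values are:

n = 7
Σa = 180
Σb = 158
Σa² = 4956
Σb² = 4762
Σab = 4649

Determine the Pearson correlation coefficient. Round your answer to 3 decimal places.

0.937

r = (nΣab − ΣaΣb) / √[(nΣa² − (Σa)²)(nΣb² − (Σb)²)]
Numerator: 7×4649 − 180×158 = 4103
Denominator: √[(34692 − 32400)(33334 − 24964)] = √[2292 × 8370] = 4379.9589
r = 4103 / 4379.9589 ≈ 0.937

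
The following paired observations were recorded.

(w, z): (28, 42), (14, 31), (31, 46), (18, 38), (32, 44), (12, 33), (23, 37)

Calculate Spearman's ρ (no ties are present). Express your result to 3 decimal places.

Rank w: 5, 2, 6, 3, 7, 1, 4
Rank z: 5, 1, 7, 4, 6, 2, 3
d = rank(w) − rank(z): 0, 1, -1, -1, 1, -1, 1; Σd² = 6
ρ = 1 − 6Σd² / [n(n²−1)] = 1 − 6×6 / (7×48) = 1 − 36/336 ≈ 0.893

0.893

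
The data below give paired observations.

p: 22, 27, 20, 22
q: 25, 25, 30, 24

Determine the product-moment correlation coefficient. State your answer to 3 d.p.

-0.536

n = 4, Σp = 91, Σq = 104, Σp² = 2097, Σq² = 2726, Σpq = 2353
nΣpq − ΣpΣq = 9412 − 9464 = -52
nΣp² − (Σp)² = 8388 − 8281 = 107; nΣq² − (Σq)² = 10904 − 10816 = 88
r = -52 / √(107 × 88) = -52 / 97.0361 ≈ -0.536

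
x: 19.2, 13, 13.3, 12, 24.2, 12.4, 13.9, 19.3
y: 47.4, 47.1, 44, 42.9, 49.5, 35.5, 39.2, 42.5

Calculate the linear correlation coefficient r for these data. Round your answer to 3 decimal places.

0.605

n = 8, Σx = 127.3, Σy = 348.1, Σx² = 2163.63, Σy² = 15294.97, Σxy = 5625.61
nΣxy − ΣxΣy = 45004.88 − 44313.13 = 691.75
nΣx² − (Σx)² = 17309.04 − 16205.29 = 1103.75; nΣy² − (Σy)² = 122359.76 − 121173.61 = 1186.15
r = 691.75 / √(1103.75 × 1186.15) = 691.75 / 1144.2085 ≈ 0.605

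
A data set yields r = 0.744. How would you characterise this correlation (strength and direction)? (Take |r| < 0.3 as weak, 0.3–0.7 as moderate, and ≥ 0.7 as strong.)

r = 0.744 > 0 so the relationship is positive.
|r| = 0.744, which falls in the strong range.

strong positive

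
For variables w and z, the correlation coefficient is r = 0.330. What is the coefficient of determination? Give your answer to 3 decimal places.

0.109

r² = (0.330)² = 0.109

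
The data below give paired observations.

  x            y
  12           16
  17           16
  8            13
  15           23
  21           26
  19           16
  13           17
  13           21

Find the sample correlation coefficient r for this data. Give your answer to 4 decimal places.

0.5800

n = 8, Σx = 118, Σy = 148, Σx² = 1862, Σy² = 2872, Σxy = 2257
nΣxy − ΣxΣy = 18056 − 17464 = 592
nΣx² − (Σx)² = 14896 − 13924 = 972; nΣy² − (Σy)² = 22976 − 21904 = 1072
r = 592 / √(972 × 1072) = 592 / 1020.7762 ≈ 0.5800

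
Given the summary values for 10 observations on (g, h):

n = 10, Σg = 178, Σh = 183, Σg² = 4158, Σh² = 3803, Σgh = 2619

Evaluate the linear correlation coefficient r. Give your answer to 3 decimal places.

r = (nΣgh − ΣgΣh) / √[(nΣg² − (Σg)²)(nΣh² − (Σh)²)]
Numerator: 10×2619 − 178×183 = -6384
Denominator: √[(41580 − 31684)(38030 − 33489)] = √[9896 × 4541] = 6703.5614
r = -6384 / 6703.5614 ≈ -0.952

-0.952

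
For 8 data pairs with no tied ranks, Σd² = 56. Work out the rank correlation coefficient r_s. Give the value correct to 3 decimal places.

ρ = 1 − 6Σd² / [n(n²−1)] = 1 − 6×56 / (8×63)
  = 1 − 336/504 = 1 − 0.6667 ≈ 0.333

0.333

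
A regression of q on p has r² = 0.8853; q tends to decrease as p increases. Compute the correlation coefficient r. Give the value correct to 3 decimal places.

-0.941

|r| = √0.8853 = 0.941
The association is negative, so r = −0.941.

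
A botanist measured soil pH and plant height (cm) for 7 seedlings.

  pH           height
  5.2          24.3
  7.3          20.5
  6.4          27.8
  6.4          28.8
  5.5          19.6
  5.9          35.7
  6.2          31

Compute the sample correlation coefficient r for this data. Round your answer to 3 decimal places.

n = 7, Σx = 42.9, Σy = 187.7, Σx² = 265.75, Σy² = 5232.67, Σxy = 1148.88
nΣxy − ΣxΣy = 8042.16 − 8052.33 = -10.17
nΣx² − (Σx)² = 1860.25 − 1840.41 = 19.84; nΣy² − (Σy)² = 36628.69 − 35231.29 = 1397.4
r = -10.17 / √(19.84 × 1397.4) = -10.17 / 166.5065 ≈ -0.061

-0.061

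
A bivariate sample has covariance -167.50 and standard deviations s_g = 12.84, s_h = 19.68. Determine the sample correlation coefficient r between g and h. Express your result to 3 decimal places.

r = Cov(g,h) / (s_g · s_h) = -167.50 / (12.84 × 19.68)
  = -167.50 / 252.6912 ≈ -0.663

-0.663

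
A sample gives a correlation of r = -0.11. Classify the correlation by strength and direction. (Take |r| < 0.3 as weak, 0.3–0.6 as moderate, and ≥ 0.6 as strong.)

r = -0.11 < 0 so the relationship is negative.
|r| = 0.11, which falls in the weak range.

weak negative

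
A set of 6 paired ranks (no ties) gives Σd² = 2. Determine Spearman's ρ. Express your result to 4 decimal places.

0.9429

ρ = 1 − 6Σd² / [n(n²−1)] = 1 − 6×2 / (6×35)
  = 1 − 12/210 = 1 − 0.05714 ≈ 0.9429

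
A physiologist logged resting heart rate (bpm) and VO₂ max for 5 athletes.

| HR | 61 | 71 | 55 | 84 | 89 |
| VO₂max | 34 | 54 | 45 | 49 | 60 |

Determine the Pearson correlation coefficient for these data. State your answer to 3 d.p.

0.728

n = 5, Σx = 360, Σy = 242, Σx² = 26764, Σy² = 12098, Σxy = 17839
nΣxy − ΣxΣy = 89195 − 87120 = 2075
nΣx² − (Σx)² = 133820 − 129600 = 4220; nΣy² − (Σy)² = 60490 − 58564 = 1926
r = 2075 / √(4220 × 1926) = 2075 / 2850.9156 ≈ 0.728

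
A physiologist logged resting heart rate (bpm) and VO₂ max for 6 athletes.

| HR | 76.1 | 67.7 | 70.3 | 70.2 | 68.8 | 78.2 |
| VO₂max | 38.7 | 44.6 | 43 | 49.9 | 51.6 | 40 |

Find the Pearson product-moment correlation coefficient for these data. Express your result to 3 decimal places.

-0.741

n = 6, Σx = 431.3, Σy = 267.8, Σx² = 31093.31, Σy² = 12088.42, Σxy = 19168.45
nΣxy − ΣxΣy = 115010.7 − 115502.14 = -491.44
nΣx² − (Σx)² = 186559.86 − 186019.69 = 540.17; nΣy² − (Σy)² = 72530.52 − 71716.84 = 813.68
r = -491.44 / √(540.17 × 813.68) = -491.44 / 662.9672 ≈ -0.741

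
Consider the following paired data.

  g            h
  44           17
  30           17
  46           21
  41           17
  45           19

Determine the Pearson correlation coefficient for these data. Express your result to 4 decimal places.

n = 5, Σg = 206, Σh = 91, Σg² = 8658, Σh² = 1669, Σgh = 3776
nΣgh − ΣgΣh = 18880 − 18746 = 134
nΣg² − (Σg)² = 43290 − 42436 = 854; nΣh² − (Σh)² = 8345 − 8281 = 64
r = 134 / √(854 × 64) = 134 / 233.7862 ≈ 0.5732

0.5732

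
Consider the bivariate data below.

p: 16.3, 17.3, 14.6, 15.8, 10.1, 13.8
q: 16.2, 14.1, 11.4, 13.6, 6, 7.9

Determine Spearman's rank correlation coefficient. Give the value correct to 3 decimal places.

Rank p: 5, 6, 3, 4, 1, 2
Rank q: 6, 5, 3, 4, 1, 2
d = rank(p) − rank(q): -1, 1, 0, 0, 0, 0; Σd² = 2
ρ = 1 − 6Σd² / [n(n²−1)] = 1 − 6×2 / (6×35) = 1 − 12/210 ≈ 0.943

0.943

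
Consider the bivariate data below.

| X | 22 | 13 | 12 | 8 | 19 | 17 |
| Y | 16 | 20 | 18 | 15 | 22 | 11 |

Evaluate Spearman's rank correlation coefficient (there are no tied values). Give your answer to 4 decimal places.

Rank X: 6, 3, 2, 1, 5, 4
Rank Y: 3, 5, 4, 2, 6, 1
d = rank(X) − rank(Y): 3, -2, -2, -1, -1, 3; Σd² = 28
ρ = 1 − 6Σd² / [n(n²−1)] = 1 − 6×28 / (6×35) = 1 − 168/210 ≈ 0.2000

0.2000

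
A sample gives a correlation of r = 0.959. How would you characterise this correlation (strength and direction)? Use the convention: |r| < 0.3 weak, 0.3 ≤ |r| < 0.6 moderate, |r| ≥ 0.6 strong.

r = 0.959 > 0 so the relationship is positive.
|r| = 0.959, which falls in the strong range.

strong positive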